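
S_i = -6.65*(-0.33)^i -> [-6.65, 2.19, -0.72, 0.24, -0.08]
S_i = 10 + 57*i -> [10, 67, 124, 181, 238]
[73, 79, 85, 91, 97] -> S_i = 73 + 6*i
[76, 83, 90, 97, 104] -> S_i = 76 + 7*i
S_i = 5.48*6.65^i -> [5.48, 36.44, 242.34, 1611.56, 10716.85]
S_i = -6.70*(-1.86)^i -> [-6.7, 12.46, -23.18, 43.11, -80.19]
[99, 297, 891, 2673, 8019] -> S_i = 99*3^i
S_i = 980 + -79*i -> [980, 901, 822, 743, 664]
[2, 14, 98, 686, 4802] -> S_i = 2*7^i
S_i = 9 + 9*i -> [9, 18, 27, 36, 45]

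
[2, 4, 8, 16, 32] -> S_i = 2*2^i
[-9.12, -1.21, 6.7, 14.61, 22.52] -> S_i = -9.12 + 7.91*i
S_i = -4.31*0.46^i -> [-4.31, -1.98, -0.91, -0.42, -0.19]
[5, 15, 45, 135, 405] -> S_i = 5*3^i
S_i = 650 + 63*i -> [650, 713, 776, 839, 902]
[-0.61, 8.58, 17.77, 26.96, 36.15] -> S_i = -0.61 + 9.19*i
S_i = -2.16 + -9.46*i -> [-2.16, -11.62, -21.08, -30.54, -40.0]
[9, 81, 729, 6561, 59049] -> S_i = 9*9^i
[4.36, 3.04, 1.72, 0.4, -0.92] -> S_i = 4.36 + -1.32*i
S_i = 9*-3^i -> [9, -27, 81, -243, 729]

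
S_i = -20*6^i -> [-20, -120, -720, -4320, -25920]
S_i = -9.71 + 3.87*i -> [-9.71, -5.84, -1.97, 1.9, 5.77]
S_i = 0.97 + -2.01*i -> [0.97, -1.04, -3.05, -5.06, -7.07]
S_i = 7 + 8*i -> [7, 15, 23, 31, 39]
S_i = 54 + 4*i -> [54, 58, 62, 66, 70]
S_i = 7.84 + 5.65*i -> [7.84, 13.49, 19.14, 24.79, 30.44]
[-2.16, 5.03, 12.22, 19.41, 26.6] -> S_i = -2.16 + 7.19*i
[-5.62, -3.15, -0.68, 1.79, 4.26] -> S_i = -5.62 + 2.47*i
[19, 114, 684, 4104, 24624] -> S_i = 19*6^i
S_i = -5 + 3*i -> [-5, -2, 1, 4, 7]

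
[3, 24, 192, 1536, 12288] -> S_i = 3*8^i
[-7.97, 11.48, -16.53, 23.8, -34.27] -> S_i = -7.97*(-1.44)^i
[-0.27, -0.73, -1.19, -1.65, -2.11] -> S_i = -0.27 + -0.46*i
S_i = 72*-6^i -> [72, -432, 2592, -15552, 93312]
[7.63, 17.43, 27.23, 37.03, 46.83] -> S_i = 7.63 + 9.80*i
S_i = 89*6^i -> [89, 534, 3204, 19224, 115344]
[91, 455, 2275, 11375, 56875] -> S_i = 91*5^i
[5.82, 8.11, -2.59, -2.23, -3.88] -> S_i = Random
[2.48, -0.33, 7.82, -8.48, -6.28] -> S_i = Random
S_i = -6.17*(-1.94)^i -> [-6.17, 11.97, -23.22, 45.05, -87.4]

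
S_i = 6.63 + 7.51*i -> [6.63, 14.14, 21.65, 29.16, 36.67]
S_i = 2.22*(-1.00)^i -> [2.22, -2.22, 2.22, -2.22, 2.22]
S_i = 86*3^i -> [86, 258, 774, 2322, 6966]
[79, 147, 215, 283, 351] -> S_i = 79 + 68*i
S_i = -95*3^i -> [-95, -285, -855, -2565, -7695]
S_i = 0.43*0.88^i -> [0.43, 0.38, 0.33, 0.29, 0.26]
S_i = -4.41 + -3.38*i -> [-4.41, -7.79, -11.17, -14.55, -17.93]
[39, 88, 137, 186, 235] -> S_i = 39 + 49*i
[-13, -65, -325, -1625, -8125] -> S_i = -13*5^i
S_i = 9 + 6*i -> [9, 15, 21, 27, 33]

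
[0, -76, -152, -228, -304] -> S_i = 0 + -76*i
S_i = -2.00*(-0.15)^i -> [-2.0, 0.3, -0.04, 0.01, -0.0]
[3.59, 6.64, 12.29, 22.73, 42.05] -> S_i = 3.59*1.85^i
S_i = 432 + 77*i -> [432, 509, 586, 663, 740]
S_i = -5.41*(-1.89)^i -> [-5.41, 10.22, -19.33, 36.52, -69.03]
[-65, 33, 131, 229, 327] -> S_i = -65 + 98*i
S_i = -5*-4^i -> [-5, 20, -80, 320, -1280]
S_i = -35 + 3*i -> [-35, -32, -29, -26, -23]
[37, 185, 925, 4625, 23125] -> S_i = 37*5^i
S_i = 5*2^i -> [5, 10, 20, 40, 80]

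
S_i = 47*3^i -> [47, 141, 423, 1269, 3807]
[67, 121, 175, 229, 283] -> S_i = 67 + 54*i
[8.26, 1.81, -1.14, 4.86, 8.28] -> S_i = Random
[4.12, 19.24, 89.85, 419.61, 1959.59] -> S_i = 4.12*4.67^i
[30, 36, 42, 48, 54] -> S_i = 30 + 6*i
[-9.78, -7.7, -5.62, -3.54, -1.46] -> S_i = -9.78 + 2.08*i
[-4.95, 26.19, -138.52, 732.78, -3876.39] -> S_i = -4.95*(-5.29)^i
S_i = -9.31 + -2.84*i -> [-9.31, -12.15, -14.99, -17.83, -20.67]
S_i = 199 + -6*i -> [199, 193, 187, 181, 175]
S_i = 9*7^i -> [9, 63, 441, 3087, 21609]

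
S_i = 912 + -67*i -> [912, 845, 778, 711, 644]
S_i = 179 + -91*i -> [179, 88, -3, -94, -185]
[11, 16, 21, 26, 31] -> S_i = 11 + 5*i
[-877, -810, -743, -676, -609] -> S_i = -877 + 67*i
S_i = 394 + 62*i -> [394, 456, 518, 580, 642]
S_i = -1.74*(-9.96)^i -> [-1.74, 17.33, -172.61, 1719.2, -17123.27]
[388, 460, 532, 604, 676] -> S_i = 388 + 72*i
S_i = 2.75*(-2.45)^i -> [2.75, -6.74, 16.51, -40.44, 99.08]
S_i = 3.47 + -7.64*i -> [3.47, -4.17, -11.81, -19.45, -27.09]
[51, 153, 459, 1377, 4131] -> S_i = 51*3^i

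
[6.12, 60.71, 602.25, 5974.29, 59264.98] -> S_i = 6.12*9.92^i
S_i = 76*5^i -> [76, 380, 1900, 9500, 47500]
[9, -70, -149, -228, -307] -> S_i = 9 + -79*i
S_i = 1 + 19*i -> [1, 20, 39, 58, 77]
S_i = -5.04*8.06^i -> [-5.04, -40.62, -327.42, -2638.98, -21270.16]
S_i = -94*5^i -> [-94, -470, -2350, -11750, -58750]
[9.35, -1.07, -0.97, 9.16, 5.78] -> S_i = Random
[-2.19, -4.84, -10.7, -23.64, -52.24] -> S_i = -2.19*2.21^i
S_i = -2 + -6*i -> [-2, -8, -14, -20, -26]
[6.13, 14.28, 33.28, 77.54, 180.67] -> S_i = 6.13*2.33^i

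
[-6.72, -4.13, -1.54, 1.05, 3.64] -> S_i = -6.72 + 2.59*i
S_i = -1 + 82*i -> [-1, 81, 163, 245, 327]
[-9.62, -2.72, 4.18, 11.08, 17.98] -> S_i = -9.62 + 6.90*i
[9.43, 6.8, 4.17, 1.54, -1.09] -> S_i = 9.43 + -2.63*i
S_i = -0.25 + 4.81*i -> [-0.25, 4.56, 9.37, 14.18, 18.99]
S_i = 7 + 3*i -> [7, 10, 13, 16, 19]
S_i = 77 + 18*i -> [77, 95, 113, 131, 149]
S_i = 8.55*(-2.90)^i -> [8.55, -24.8, 71.91, -208.53, 604.73]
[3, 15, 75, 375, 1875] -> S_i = 3*5^i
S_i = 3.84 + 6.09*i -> [3.84, 9.93, 16.02, 22.11, 28.2]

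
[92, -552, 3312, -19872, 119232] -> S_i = 92*-6^i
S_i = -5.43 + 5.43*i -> [-5.43, 0.0, 5.43, 10.86, 16.29]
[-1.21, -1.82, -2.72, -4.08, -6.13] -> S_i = -1.21*1.50^i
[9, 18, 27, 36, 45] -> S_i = 9 + 9*i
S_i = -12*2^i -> [-12, -24, -48, -96, -192]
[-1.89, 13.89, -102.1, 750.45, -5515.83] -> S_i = -1.89*(-7.35)^i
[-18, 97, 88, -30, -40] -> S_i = Random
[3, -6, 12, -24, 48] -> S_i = 3*-2^i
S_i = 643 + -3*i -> [643, 640, 637, 634, 631]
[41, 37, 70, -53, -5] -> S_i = Random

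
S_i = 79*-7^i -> [79, -553, 3871, -27097, 189679]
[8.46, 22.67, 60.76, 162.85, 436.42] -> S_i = 8.46*2.68^i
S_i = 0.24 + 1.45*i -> [0.24, 1.69, 3.14, 4.59, 6.04]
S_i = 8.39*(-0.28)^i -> [8.39, -2.35, 0.66, -0.18, 0.05]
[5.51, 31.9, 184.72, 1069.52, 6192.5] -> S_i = 5.51*5.79^i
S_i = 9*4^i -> [9, 36, 144, 576, 2304]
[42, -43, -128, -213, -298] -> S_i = 42 + -85*i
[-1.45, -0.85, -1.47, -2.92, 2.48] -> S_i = Random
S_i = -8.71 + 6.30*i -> [-8.71, -2.41, 3.89, 10.19, 16.49]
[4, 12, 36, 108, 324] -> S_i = 4*3^i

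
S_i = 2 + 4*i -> [2, 6, 10, 14, 18]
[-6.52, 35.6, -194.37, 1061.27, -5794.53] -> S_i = -6.52*(-5.46)^i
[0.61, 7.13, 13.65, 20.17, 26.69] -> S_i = 0.61 + 6.52*i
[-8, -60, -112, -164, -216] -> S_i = -8 + -52*i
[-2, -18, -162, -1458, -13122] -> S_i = -2*9^i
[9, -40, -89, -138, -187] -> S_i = 9 + -49*i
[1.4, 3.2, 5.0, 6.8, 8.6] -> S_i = 1.40 + 1.80*i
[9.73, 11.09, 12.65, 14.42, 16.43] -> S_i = 9.73*1.14^i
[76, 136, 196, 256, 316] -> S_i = 76 + 60*i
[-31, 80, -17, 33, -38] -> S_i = Random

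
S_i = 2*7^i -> [2, 14, 98, 686, 4802]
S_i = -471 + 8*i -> [-471, -463, -455, -447, -439]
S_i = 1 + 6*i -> [1, 7, 13, 19, 25]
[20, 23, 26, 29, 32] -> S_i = 20 + 3*i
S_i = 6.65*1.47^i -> [6.65, 9.78, 14.37, 21.12, 31.05]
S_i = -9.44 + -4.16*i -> [-9.44, -13.6, -17.76, -21.92, -26.08]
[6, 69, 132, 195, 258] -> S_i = 6 + 63*i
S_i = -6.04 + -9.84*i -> [-6.04, -15.88, -25.72, -35.56, -45.4]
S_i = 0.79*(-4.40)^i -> [0.79, -3.48, 15.29, -67.3, 296.1]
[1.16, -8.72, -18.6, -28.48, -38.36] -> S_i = 1.16 + -9.88*i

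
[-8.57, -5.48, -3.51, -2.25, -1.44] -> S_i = -8.57*0.64^i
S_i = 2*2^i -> [2, 4, 8, 16, 32]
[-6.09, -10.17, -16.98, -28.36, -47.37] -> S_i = -6.09*1.67^i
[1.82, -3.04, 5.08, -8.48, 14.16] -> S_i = 1.82*(-1.67)^i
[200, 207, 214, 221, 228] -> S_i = 200 + 7*i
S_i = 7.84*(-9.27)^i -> [7.84, -72.68, 673.71, -6245.33, 57894.19]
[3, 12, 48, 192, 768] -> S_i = 3*4^i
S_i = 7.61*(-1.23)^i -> [7.61, -9.36, 11.51, -14.16, 17.42]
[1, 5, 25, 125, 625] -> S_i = 1*5^i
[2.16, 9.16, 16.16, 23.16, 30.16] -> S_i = 2.16 + 7.00*i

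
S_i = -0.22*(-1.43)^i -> [-0.22, 0.31, -0.45, 0.64, -0.92]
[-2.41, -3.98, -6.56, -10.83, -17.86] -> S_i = -2.41*1.65^i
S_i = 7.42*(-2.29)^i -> [7.42, -16.99, 38.91, -89.11, 204.05]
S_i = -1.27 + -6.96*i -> [-1.27, -8.23, -15.19, -22.15, -29.11]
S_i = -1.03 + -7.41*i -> [-1.03, -8.44, -15.85, -23.26, -30.67]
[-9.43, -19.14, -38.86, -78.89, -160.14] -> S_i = -9.43*2.03^i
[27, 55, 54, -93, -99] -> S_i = Random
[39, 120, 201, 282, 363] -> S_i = 39 + 81*i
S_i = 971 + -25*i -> [971, 946, 921, 896, 871]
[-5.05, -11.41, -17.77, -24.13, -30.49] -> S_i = -5.05 + -6.36*i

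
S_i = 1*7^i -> [1, 7, 49, 343, 2401]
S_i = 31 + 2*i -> [31, 33, 35, 37, 39]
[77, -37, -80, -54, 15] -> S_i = Random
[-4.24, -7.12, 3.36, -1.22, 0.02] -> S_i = Random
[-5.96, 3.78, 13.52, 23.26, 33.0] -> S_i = -5.96 + 9.74*i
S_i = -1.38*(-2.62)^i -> [-1.38, 3.62, -9.47, 24.82, -65.03]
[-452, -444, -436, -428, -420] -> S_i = -452 + 8*i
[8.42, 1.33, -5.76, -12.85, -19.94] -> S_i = 8.42 + -7.09*i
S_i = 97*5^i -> [97, 485, 2425, 12125, 60625]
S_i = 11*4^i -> [11, 44, 176, 704, 2816]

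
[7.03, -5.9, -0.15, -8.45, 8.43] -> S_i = Random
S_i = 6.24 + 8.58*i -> [6.24, 14.82, 23.4, 31.98, 40.56]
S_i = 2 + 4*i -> [2, 6, 10, 14, 18]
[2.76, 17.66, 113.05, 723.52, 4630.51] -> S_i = 2.76*6.40^i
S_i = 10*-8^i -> [10, -80, 640, -5120, 40960]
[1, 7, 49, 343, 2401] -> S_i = 1*7^i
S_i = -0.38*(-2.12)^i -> [-0.38, 0.81, -1.71, 3.62, -7.68]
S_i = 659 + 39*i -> [659, 698, 737, 776, 815]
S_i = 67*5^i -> [67, 335, 1675, 8375, 41875]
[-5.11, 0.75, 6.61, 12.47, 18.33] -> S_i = -5.11 + 5.86*i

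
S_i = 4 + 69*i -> [4, 73, 142, 211, 280]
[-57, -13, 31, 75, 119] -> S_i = -57 + 44*i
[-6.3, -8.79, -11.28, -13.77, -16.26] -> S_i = -6.30 + -2.49*i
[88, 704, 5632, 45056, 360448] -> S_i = 88*8^i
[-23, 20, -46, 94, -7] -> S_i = Random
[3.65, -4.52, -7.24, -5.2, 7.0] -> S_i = Random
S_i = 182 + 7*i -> [182, 189, 196, 203, 210]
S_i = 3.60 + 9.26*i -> [3.6, 12.86, 22.12, 31.38, 40.64]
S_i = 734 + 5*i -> [734, 739, 744, 749, 754]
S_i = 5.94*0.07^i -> [5.94, 0.42, 0.03, 0.0, 0.0]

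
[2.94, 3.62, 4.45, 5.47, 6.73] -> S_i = 2.94*1.23^i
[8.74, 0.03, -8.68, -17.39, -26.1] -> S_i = 8.74 + -8.71*i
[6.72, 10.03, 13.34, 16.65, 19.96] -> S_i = 6.72 + 3.31*i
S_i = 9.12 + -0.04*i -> [9.12, 9.08, 9.04, 9.0, 8.96]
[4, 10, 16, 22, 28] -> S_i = 4 + 6*i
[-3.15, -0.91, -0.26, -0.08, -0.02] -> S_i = -3.15*0.29^i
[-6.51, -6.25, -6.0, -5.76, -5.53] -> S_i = -6.51*0.96^i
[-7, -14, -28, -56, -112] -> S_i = -7*2^i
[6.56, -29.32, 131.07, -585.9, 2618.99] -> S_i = 6.56*(-4.47)^i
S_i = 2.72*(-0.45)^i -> [2.72, -1.22, 0.55, -0.25, 0.11]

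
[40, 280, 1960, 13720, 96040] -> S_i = 40*7^i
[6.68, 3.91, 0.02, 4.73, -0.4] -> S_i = Random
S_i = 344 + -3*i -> [344, 341, 338, 335, 332]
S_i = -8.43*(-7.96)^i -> [-8.43, 67.1, -534.14, 4251.74, -33843.86]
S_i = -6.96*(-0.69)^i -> [-6.96, 4.8, -3.31, 2.29, -1.58]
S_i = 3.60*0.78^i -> [3.6, 2.81, 2.19, 1.71, 1.33]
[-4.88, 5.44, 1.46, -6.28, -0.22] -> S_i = Random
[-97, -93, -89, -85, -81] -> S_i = -97 + 4*i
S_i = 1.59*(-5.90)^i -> [1.59, -9.38, 55.35, -326.55, 1926.66]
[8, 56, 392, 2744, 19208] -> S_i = 8*7^i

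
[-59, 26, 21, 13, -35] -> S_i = Random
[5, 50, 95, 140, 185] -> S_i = 5 + 45*i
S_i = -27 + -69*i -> [-27, -96, -165, -234, -303]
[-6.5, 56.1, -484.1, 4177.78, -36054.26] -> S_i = -6.50*(-8.63)^i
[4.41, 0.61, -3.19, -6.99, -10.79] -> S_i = 4.41 + -3.80*i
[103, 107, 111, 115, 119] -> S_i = 103 + 4*i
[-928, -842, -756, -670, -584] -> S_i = -928 + 86*i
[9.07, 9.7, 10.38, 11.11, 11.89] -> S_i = 9.07*1.07^i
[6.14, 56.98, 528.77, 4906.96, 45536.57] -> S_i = 6.14*9.28^i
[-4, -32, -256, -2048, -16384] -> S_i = -4*8^i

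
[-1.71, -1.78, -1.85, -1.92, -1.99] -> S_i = -1.71 + -0.07*i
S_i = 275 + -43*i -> [275, 232, 189, 146, 103]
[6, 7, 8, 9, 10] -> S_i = 6 + 1*i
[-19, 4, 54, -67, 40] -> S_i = Random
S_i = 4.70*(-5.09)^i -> [4.7, -23.92, 121.77, -619.8, 3154.78]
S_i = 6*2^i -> [6, 12, 24, 48, 96]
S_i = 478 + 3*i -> [478, 481, 484, 487, 490]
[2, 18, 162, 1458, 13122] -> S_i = 2*9^i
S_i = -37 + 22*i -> [-37, -15, 7, 29, 51]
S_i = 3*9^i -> [3, 27, 243, 2187, 19683]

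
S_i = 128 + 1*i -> [128, 129, 130, 131, 132]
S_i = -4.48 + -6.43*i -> [-4.48, -10.91, -17.34, -23.77, -30.2]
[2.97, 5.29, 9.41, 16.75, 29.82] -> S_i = 2.97*1.78^i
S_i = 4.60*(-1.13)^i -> [4.6, -5.2, 5.87, -6.64, 7.5]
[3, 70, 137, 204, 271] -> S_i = 3 + 67*i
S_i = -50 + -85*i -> [-50, -135, -220, -305, -390]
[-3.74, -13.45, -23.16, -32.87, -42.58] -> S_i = -3.74 + -9.71*i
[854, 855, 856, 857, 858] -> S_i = 854 + 1*i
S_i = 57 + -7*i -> [57, 50, 43, 36, 29]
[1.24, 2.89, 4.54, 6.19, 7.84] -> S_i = 1.24 + 1.65*i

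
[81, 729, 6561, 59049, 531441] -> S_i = 81*9^i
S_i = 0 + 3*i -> [0, 3, 6, 9, 12]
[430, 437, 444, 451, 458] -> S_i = 430 + 7*i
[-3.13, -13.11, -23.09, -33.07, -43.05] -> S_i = -3.13 + -9.98*i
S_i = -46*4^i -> [-46, -184, -736, -2944, -11776]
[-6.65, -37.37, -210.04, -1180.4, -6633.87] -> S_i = -6.65*5.62^i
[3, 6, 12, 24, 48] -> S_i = 3*2^i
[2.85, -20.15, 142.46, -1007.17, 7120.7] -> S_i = 2.85*(-7.07)^i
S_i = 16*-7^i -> [16, -112, 784, -5488, 38416]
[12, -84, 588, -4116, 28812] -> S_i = 12*-7^i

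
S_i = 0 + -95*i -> [0, -95, -190, -285, -380]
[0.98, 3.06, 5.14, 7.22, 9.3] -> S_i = 0.98 + 2.08*i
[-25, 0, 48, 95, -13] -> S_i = Random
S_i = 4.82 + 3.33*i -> [4.82, 8.15, 11.48, 14.81, 18.14]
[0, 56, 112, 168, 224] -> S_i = 0 + 56*i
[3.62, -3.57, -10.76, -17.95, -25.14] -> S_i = 3.62 + -7.19*i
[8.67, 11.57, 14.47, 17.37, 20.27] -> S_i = 8.67 + 2.90*i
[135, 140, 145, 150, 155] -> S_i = 135 + 5*i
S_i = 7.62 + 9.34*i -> [7.62, 16.96, 26.3, 35.64, 44.98]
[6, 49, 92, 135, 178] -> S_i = 6 + 43*i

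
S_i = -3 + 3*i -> [-3, 0, 3, 6, 9]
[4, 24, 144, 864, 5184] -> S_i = 4*6^i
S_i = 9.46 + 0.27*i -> [9.46, 9.73, 10.0, 10.27, 10.54]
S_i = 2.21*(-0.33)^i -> [2.21, -0.73, 0.24, -0.08, 0.03]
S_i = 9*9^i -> [9, 81, 729, 6561, 59049]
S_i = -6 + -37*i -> [-6, -43, -80, -117, -154]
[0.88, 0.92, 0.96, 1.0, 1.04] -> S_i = 0.88 + 0.04*i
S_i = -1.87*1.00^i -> [-1.87, -1.87, -1.87, -1.87, -1.87]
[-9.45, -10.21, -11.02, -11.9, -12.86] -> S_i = -9.45*1.08^i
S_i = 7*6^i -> [7, 42, 252, 1512, 9072]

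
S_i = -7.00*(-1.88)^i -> [-7.0, 13.16, -24.74, 46.51, -87.44]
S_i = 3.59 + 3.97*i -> [3.59, 7.56, 11.53, 15.5, 19.47]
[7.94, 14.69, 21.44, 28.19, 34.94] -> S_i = 7.94 + 6.75*i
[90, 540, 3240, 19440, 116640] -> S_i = 90*6^i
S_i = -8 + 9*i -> [-8, 1, 10, 19, 28]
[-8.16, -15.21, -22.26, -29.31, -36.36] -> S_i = -8.16 + -7.05*i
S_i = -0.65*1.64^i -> [-0.65, -1.07, -1.75, -2.87, -4.7]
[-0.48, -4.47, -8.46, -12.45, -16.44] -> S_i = -0.48 + -3.99*i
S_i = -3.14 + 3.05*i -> [-3.14, -0.09, 2.96, 6.01, 9.06]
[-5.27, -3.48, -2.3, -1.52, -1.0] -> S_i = -5.27*0.66^i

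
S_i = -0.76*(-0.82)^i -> [-0.76, 0.62, -0.51, 0.42, -0.34]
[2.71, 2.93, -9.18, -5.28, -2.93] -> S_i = Random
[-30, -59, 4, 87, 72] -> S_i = Random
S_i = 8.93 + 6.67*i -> [8.93, 15.6, 22.27, 28.94, 35.61]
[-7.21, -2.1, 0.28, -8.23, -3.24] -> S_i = Random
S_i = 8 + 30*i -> [8, 38, 68, 98, 128]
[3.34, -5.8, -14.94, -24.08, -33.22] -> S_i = 3.34 + -9.14*i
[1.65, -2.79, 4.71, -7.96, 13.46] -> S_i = 1.65*(-1.69)^i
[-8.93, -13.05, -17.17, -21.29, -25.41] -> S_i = -8.93 + -4.12*i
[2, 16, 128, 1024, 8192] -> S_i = 2*8^i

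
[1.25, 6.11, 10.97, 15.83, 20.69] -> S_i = 1.25 + 4.86*i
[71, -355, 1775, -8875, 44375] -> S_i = 71*-5^i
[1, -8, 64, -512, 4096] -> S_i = 1*-8^i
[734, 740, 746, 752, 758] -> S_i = 734 + 6*i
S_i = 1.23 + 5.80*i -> [1.23, 7.03, 12.83, 18.63, 24.43]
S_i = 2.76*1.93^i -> [2.76, 5.33, 10.28, 19.84, 38.29]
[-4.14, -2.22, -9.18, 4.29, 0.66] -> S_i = Random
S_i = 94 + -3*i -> [94, 91, 88, 85, 82]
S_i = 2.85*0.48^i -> [2.85, 1.37, 0.66, 0.32, 0.15]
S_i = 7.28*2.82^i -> [7.28, 20.53, 57.89, 163.26, 460.39]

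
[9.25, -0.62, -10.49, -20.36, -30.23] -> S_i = 9.25 + -9.87*i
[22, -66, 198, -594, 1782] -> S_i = 22*-3^i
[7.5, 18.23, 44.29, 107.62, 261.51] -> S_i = 7.50*2.43^i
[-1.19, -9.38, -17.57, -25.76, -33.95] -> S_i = -1.19 + -8.19*i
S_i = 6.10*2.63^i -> [6.1, 16.04, 42.19, 110.97, 291.85]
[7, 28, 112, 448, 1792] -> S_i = 7*4^i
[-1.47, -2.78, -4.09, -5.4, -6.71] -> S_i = -1.47 + -1.31*i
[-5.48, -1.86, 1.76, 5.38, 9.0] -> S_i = -5.48 + 3.62*i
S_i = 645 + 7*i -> [645, 652, 659, 666, 673]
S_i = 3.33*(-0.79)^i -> [3.33, -2.63, 2.08, -1.64, 1.3]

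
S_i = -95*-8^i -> [-95, 760, -6080, 48640, -389120]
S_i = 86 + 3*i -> [86, 89, 92, 95, 98]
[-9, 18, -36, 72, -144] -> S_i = -9*-2^i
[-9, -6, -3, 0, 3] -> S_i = -9 + 3*i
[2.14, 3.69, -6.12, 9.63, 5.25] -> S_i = Random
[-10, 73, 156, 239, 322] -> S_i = -10 + 83*i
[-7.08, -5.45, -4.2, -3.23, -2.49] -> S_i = -7.08*0.77^i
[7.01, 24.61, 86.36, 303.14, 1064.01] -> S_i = 7.01*3.51^i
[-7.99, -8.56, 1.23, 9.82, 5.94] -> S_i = Random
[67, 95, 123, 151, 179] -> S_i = 67 + 28*i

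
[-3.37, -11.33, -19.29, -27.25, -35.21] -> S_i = -3.37 + -7.96*i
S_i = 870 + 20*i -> [870, 890, 910, 930, 950]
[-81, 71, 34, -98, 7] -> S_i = Random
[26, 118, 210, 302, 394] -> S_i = 26 + 92*i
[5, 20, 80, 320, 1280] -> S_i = 5*4^i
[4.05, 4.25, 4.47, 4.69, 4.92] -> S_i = 4.05*1.05^i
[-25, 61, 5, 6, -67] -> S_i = Random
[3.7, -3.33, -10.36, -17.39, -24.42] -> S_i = 3.70 + -7.03*i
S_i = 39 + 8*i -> [39, 47, 55, 63, 71]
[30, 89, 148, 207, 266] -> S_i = 30 + 59*i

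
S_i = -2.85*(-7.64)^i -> [-2.85, 21.77, -166.35, 1270.94, -9709.98]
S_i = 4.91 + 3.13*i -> [4.91, 8.04, 11.17, 14.3, 17.43]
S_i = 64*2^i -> [64, 128, 256, 512, 1024]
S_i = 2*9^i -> [2, 18, 162, 1458, 13122]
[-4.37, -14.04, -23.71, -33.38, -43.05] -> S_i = -4.37 + -9.67*i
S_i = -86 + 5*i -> [-86, -81, -76, -71, -66]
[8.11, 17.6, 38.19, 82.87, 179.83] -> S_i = 8.11*2.17^i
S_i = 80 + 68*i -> [80, 148, 216, 284, 352]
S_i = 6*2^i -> [6, 12, 24, 48, 96]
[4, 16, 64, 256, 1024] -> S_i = 4*4^i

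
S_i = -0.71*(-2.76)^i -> [-0.71, 1.96, -5.41, 14.93, -41.2]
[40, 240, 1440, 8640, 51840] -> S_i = 40*6^i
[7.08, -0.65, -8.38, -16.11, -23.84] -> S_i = 7.08 + -7.73*i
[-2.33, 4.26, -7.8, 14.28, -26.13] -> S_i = -2.33*(-1.83)^i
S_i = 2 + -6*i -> [2, -4, -10, -16, -22]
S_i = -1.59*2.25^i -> [-1.59, -3.58, -8.05, -18.11, -40.75]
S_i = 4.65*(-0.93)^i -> [4.65, -4.32, 4.02, -3.74, 3.48]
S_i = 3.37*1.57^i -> [3.37, 5.29, 8.31, 13.04, 20.48]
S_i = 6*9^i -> [6, 54, 486, 4374, 39366]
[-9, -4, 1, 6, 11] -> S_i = -9 + 5*i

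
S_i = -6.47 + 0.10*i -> [-6.47, -6.37, -6.27, -6.17, -6.07]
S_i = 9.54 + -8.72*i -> [9.54, 0.82, -7.9, -16.62, -25.34]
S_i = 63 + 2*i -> [63, 65, 67, 69, 71]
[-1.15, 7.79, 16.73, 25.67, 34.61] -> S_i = -1.15 + 8.94*i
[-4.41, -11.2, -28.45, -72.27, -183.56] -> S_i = -4.41*2.54^i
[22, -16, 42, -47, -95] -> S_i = Random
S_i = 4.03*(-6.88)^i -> [4.03, -27.73, 190.76, -1312.41, 9029.4]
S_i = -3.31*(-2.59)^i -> [-3.31, 8.57, -22.2, 57.51, -148.95]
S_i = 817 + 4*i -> [817, 821, 825, 829, 833]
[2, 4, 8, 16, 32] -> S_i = 2*2^i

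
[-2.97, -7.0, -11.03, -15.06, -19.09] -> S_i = -2.97 + -4.03*i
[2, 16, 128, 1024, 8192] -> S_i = 2*8^i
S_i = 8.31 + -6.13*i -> [8.31, 2.18, -3.95, -10.08, -16.21]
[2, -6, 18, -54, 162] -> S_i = 2*-3^i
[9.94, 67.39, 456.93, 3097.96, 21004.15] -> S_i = 9.94*6.78^i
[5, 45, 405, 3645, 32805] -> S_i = 5*9^i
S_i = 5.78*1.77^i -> [5.78, 10.23, 18.11, 32.05, 56.73]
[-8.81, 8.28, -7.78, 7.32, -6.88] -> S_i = -8.81*(-0.94)^i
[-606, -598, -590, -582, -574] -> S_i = -606 + 8*i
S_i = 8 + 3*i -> [8, 11, 14, 17, 20]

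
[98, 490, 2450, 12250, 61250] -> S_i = 98*5^i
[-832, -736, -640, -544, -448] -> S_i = -832 + 96*i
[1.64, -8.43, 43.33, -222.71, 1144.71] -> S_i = 1.64*(-5.14)^i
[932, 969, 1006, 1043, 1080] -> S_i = 932 + 37*i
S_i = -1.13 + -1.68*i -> [-1.13, -2.81, -4.49, -6.17, -7.85]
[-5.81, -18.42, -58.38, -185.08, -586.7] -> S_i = -5.81*3.17^i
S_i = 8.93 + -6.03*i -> [8.93, 2.9, -3.13, -9.16, -15.19]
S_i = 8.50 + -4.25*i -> [8.5, 4.25, 0.0, -4.25, -8.5]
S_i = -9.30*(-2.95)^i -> [-9.3, 27.44, -80.93, 238.75, -704.32]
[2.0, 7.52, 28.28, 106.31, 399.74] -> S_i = 2.00*3.76^i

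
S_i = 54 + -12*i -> [54, 42, 30, 18, 6]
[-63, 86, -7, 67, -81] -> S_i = Random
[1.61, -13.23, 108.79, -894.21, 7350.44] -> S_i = 1.61*(-8.22)^i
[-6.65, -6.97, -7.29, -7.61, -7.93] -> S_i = -6.65 + -0.32*i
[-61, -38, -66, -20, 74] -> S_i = Random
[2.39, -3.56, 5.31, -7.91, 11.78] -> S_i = 2.39*(-1.49)^i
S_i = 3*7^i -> [3, 21, 147, 1029, 7203]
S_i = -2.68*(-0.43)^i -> [-2.68, 1.15, -0.5, 0.21, -0.09]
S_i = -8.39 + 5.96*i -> [-8.39, -2.43, 3.53, 9.49, 15.45]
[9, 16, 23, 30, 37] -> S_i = 9 + 7*i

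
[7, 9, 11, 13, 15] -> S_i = 7 + 2*i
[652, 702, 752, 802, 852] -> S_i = 652 + 50*i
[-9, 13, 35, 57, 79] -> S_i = -9 + 22*i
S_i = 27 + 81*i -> [27, 108, 189, 270, 351]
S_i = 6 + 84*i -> [6, 90, 174, 258, 342]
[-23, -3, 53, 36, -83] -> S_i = Random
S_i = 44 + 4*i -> [44, 48, 52, 56, 60]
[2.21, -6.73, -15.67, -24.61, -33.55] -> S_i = 2.21 + -8.94*i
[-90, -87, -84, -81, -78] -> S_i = -90 + 3*i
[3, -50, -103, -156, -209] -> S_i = 3 + -53*i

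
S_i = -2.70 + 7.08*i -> [-2.7, 4.38, 11.46, 18.54, 25.62]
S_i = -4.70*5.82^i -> [-4.7, -27.35, -159.2, -926.55, -5392.5]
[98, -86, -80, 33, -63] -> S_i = Random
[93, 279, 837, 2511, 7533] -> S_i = 93*3^i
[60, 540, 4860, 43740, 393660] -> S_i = 60*9^i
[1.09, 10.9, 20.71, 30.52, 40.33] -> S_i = 1.09 + 9.81*i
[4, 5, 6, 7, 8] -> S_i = 4 + 1*i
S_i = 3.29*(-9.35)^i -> [3.29, -30.76, 287.62, -2689.25, 25144.46]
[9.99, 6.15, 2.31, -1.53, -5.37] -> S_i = 9.99 + -3.84*i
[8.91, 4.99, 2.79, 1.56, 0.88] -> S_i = 8.91*0.56^i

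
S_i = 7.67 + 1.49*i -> [7.67, 9.16, 10.65, 12.14, 13.63]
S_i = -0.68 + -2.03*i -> [-0.68, -2.71, -4.74, -6.77, -8.8]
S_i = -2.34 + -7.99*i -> [-2.34, -10.33, -18.32, -26.31, -34.3]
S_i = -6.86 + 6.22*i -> [-6.86, -0.64, 5.58, 11.8, 18.02]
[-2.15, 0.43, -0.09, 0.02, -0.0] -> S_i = -2.15*(-0.20)^i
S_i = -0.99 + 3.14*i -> [-0.99, 2.15, 5.29, 8.43, 11.57]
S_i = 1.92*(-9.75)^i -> [1.92, -18.72, 182.52, -1779.57, 17350.81]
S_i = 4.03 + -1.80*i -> [4.03, 2.23, 0.43, -1.37, -3.17]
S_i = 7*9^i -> [7, 63, 567, 5103, 45927]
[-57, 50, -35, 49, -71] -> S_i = Random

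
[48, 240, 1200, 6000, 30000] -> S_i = 48*5^i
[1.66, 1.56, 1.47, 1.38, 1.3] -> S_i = 1.66*0.94^i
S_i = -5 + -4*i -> [-5, -9, -13, -17, -21]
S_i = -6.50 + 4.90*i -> [-6.5, -1.6, 3.3, 8.2, 13.1]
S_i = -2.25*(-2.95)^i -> [-2.25, 6.64, -19.58, 57.76, -170.4]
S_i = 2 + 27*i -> [2, 29, 56, 83, 110]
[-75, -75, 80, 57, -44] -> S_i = Random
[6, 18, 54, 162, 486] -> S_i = 6*3^i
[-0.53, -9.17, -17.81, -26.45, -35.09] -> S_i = -0.53 + -8.64*i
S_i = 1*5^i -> [1, 5, 25, 125, 625]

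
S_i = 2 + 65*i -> [2, 67, 132, 197, 262]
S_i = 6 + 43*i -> [6, 49, 92, 135, 178]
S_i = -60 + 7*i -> [-60, -53, -46, -39, -32]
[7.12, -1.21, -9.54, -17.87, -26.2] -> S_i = 7.12 + -8.33*i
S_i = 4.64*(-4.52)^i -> [4.64, -20.97, 94.8, -428.48, 1936.74]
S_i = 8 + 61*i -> [8, 69, 130, 191, 252]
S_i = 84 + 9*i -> [84, 93, 102, 111, 120]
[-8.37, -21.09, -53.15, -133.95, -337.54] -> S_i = -8.37*2.52^i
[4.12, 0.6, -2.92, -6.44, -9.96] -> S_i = 4.12 + -3.52*i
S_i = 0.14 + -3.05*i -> [0.14, -2.91, -5.96, -9.01, -12.06]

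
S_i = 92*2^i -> [92, 184, 368, 736, 1472]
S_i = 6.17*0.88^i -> [6.17, 5.43, 4.78, 4.2, 3.7]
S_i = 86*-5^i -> [86, -430, 2150, -10750, 53750]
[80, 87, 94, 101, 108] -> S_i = 80 + 7*i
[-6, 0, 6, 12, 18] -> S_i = -6 + 6*i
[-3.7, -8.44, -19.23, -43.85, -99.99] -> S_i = -3.70*2.28^i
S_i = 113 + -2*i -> [113, 111, 109, 107, 105]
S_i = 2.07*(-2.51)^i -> [2.07, -5.2, 13.04, -32.73, 82.16]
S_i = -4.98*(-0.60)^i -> [-4.98, 2.99, -1.79, 1.08, -0.65]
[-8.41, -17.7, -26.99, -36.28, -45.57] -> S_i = -8.41 + -9.29*i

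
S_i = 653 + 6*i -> [653, 659, 665, 671, 677]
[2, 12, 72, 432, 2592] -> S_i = 2*6^i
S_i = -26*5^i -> [-26, -130, -650, -3250, -16250]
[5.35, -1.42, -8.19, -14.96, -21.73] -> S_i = 5.35 + -6.77*i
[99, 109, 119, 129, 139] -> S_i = 99 + 10*i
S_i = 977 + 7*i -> [977, 984, 991, 998, 1005]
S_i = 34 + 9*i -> [34, 43, 52, 61, 70]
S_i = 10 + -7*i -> [10, 3, -4, -11, -18]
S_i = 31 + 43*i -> [31, 74, 117, 160, 203]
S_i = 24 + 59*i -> [24, 83, 142, 201, 260]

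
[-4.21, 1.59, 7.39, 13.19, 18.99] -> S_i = -4.21 + 5.80*i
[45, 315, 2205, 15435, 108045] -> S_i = 45*7^i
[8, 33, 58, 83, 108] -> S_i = 8 + 25*i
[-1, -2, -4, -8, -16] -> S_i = -1*2^i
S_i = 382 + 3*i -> [382, 385, 388, 391, 394]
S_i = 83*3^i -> [83, 249, 747, 2241, 6723]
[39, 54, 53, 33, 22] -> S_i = Random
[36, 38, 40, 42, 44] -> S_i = 36 + 2*i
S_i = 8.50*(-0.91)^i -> [8.5, -7.74, 7.04, -6.41, 5.83]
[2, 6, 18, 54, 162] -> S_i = 2*3^i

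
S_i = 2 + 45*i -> [2, 47, 92, 137, 182]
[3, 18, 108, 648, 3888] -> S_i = 3*6^i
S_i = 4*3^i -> [4, 12, 36, 108, 324]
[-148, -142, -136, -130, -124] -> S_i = -148 + 6*i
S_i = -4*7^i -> [-4, -28, -196, -1372, -9604]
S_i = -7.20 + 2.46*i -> [-7.2, -4.74, -2.28, 0.18, 2.64]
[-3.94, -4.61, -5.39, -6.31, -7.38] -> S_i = -3.94*1.17^i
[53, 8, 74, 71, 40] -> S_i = Random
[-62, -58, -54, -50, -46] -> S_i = -62 + 4*i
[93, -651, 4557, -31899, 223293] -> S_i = 93*-7^i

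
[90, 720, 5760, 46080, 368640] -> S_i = 90*8^i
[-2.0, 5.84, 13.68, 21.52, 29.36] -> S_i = -2.00 + 7.84*i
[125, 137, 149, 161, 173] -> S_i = 125 + 12*i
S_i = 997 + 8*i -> [997, 1005, 1013, 1021, 1029]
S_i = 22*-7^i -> [22, -154, 1078, -7546, 52822]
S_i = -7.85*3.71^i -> [-7.85, -29.12, -108.05, -400.86, -1487.19]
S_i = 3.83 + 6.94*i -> [3.83, 10.77, 17.71, 24.65, 31.59]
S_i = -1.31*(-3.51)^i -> [-1.31, 4.6, -16.14, 56.65, -198.84]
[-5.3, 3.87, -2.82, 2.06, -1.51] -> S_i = -5.30*(-0.73)^i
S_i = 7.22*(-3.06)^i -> [7.22, -22.09, 67.61, -206.87, 633.03]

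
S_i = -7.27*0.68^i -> [-7.27, -4.94, -3.36, -2.29, -1.55]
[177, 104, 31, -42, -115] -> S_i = 177 + -73*i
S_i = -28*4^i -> [-28, -112, -448, -1792, -7168]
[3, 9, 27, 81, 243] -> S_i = 3*3^i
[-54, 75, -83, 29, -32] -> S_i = Random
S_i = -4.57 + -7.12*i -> [-4.57, -11.69, -18.81, -25.93, -33.05]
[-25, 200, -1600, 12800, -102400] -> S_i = -25*-8^i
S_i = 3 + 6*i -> [3, 9, 15, 21, 27]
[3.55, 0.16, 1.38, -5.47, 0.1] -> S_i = Random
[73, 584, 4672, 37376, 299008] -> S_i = 73*8^i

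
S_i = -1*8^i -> [-1, -8, -64, -512, -4096]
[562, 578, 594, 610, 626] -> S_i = 562 + 16*i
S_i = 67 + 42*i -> [67, 109, 151, 193, 235]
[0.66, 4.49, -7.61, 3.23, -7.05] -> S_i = Random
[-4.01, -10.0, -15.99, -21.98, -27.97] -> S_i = -4.01 + -5.99*i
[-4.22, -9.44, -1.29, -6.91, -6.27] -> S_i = Random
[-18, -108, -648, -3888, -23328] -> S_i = -18*6^i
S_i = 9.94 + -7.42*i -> [9.94, 2.52, -4.9, -12.32, -19.74]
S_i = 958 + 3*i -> [958, 961, 964, 967, 970]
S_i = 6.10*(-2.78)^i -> [6.1, -16.96, 47.14, -131.06, 364.34]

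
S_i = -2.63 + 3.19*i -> [-2.63, 0.56, 3.75, 6.94, 10.13]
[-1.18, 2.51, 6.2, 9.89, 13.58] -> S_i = -1.18 + 3.69*i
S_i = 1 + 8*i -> [1, 9, 17, 25, 33]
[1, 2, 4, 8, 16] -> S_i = 1*2^i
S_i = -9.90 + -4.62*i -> [-9.9, -14.52, -19.14, -23.76, -28.38]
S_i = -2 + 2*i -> [-2, 0, 2, 4, 6]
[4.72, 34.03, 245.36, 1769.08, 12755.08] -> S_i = 4.72*7.21^i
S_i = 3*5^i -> [3, 15, 75, 375, 1875]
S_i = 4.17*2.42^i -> [4.17, 10.09, 24.42, 59.1, 143.02]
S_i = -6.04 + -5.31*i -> [-6.04, -11.35, -16.66, -21.97, -27.28]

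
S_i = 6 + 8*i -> [6, 14, 22, 30, 38]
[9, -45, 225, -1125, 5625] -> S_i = 9*-5^i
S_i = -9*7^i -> [-9, -63, -441, -3087, -21609]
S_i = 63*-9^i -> [63, -567, 5103, -45927, 413343]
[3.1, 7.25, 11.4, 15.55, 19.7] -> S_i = 3.10 + 4.15*i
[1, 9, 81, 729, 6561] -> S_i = 1*9^i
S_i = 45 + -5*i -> [45, 40, 35, 30, 25]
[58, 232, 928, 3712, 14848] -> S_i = 58*4^i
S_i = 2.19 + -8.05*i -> [2.19, -5.86, -13.91, -21.96, -30.01]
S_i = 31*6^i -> [31, 186, 1116, 6696, 40176]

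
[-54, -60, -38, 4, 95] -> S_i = Random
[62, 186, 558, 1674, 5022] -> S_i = 62*3^i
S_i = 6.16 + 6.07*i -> [6.16, 12.23, 18.3, 24.37, 30.44]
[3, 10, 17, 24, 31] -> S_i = 3 + 7*i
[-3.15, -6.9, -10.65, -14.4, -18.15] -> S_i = -3.15 + -3.75*i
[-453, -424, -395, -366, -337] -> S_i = -453 + 29*i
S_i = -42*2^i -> [-42, -84, -168, -336, -672]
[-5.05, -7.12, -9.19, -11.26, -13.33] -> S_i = -5.05 + -2.07*i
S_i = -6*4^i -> [-6, -24, -96, -384, -1536]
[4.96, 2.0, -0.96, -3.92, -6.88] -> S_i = 4.96 + -2.96*i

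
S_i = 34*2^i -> [34, 68, 136, 272, 544]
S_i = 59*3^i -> [59, 177, 531, 1593, 4779]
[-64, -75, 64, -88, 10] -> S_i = Random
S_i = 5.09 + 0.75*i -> [5.09, 5.84, 6.59, 7.34, 8.09]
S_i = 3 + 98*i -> [3, 101, 199, 297, 395]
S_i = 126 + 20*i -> [126, 146, 166, 186, 206]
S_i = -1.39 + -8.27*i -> [-1.39, -9.66, -17.93, -26.2, -34.47]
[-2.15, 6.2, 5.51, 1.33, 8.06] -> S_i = Random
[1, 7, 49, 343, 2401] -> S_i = 1*7^i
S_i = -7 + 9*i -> [-7, 2, 11, 20, 29]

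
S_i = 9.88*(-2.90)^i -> [9.88, -28.65, 83.09, -240.96, 698.79]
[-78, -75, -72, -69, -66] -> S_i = -78 + 3*i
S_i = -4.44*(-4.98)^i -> [-4.44, 22.11, -110.11, 548.37, -2730.87]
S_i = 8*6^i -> [8, 48, 288, 1728, 10368]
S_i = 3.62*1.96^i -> [3.62, 7.1, 13.91, 27.26, 53.42]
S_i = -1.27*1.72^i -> [-1.27, -2.18, -3.76, -6.46, -11.12]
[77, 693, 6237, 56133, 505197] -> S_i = 77*9^i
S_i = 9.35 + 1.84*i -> [9.35, 11.19, 13.03, 14.87, 16.71]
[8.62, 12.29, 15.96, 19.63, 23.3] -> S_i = 8.62 + 3.67*i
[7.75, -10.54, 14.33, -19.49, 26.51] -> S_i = 7.75*(-1.36)^i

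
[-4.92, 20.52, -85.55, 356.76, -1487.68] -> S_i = -4.92*(-4.17)^i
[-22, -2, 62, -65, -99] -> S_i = Random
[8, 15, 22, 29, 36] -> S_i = 8 + 7*i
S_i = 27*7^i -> [27, 189, 1323, 9261, 64827]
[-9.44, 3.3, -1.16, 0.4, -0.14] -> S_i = -9.44*(-0.35)^i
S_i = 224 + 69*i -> [224, 293, 362, 431, 500]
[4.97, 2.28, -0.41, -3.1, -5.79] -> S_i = 4.97 + -2.69*i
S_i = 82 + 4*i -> [82, 86, 90, 94, 98]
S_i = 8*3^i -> [8, 24, 72, 216, 648]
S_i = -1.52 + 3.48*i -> [-1.52, 1.96, 5.44, 8.92, 12.4]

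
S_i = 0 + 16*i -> [0, 16, 32, 48, 64]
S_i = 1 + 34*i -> [1, 35, 69, 103, 137]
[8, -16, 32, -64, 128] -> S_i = 8*-2^i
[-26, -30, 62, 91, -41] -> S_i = Random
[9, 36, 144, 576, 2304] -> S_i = 9*4^i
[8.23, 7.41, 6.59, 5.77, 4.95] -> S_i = 8.23 + -0.82*i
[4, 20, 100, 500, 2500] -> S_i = 4*5^i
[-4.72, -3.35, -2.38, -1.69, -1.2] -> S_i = -4.72*0.71^i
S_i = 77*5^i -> [77, 385, 1925, 9625, 48125]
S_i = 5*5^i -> [5, 25, 125, 625, 3125]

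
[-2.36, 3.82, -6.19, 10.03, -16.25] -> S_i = -2.36*(-1.62)^i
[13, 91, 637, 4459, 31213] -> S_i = 13*7^i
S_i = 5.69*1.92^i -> [5.69, 10.92, 20.98, 40.27, 77.32]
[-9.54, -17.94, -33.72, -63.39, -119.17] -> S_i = -9.54*1.88^i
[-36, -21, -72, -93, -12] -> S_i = Random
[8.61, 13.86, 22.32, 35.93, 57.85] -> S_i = 8.61*1.61^i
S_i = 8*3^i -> [8, 24, 72, 216, 648]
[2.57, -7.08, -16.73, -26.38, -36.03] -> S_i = 2.57 + -9.65*i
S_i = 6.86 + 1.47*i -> [6.86, 8.33, 9.8, 11.27, 12.74]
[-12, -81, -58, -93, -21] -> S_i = Random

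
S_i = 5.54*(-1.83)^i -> [5.54, -10.14, 18.55, -33.95, 62.13]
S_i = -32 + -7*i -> [-32, -39, -46, -53, -60]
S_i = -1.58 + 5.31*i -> [-1.58, 3.73, 9.04, 14.35, 19.66]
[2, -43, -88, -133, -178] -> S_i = 2 + -45*i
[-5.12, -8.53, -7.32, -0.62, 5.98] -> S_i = Random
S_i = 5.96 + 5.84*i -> [5.96, 11.8, 17.64, 23.48, 29.32]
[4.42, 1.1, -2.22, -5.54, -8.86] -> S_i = 4.42 + -3.32*i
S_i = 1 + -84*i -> [1, -83, -167, -251, -335]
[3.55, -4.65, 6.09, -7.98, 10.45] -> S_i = 3.55*(-1.31)^i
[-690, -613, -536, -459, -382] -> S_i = -690 + 77*i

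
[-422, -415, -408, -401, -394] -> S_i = -422 + 7*i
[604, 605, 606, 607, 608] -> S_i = 604 + 1*i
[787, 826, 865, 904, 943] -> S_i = 787 + 39*i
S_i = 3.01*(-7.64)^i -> [3.01, -23.0, 175.69, -1342.29, 10255.1]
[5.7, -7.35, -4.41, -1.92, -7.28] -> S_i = Random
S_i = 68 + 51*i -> [68, 119, 170, 221, 272]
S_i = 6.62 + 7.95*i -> [6.62, 14.57, 22.52, 30.47, 38.42]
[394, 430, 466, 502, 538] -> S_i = 394 + 36*i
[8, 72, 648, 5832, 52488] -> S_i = 8*9^i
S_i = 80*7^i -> [80, 560, 3920, 27440, 192080]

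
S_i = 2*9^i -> [2, 18, 162, 1458, 13122]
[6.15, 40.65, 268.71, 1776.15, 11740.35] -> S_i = 6.15*6.61^i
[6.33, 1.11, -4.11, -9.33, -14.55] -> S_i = 6.33 + -5.22*i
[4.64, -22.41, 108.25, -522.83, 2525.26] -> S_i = 4.64*(-4.83)^i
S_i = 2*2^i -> [2, 4, 8, 16, 32]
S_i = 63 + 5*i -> [63, 68, 73, 78, 83]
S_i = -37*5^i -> [-37, -185, -925, -4625, -23125]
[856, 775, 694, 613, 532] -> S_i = 856 + -81*i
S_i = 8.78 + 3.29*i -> [8.78, 12.07, 15.36, 18.65, 21.94]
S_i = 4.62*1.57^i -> [4.62, 7.25, 11.39, 17.88, 28.07]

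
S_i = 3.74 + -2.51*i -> [3.74, 1.23, -1.28, -3.79, -6.3]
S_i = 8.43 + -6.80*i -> [8.43, 1.63, -5.17, -11.97, -18.77]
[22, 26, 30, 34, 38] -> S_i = 22 + 4*i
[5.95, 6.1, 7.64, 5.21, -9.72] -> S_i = Random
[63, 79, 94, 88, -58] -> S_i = Random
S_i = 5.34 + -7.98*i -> [5.34, -2.64, -10.62, -18.6, -26.58]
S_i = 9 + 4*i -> [9, 13, 17, 21, 25]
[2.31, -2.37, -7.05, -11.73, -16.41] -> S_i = 2.31 + -4.68*i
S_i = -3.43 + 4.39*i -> [-3.43, 0.96, 5.35, 9.74, 14.13]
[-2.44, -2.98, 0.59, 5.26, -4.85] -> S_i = Random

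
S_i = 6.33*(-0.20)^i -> [6.33, -1.27, 0.25, -0.05, 0.01]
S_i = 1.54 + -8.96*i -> [1.54, -7.42, -16.38, -25.34, -34.3]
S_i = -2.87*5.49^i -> [-2.87, -15.76, -86.5, -474.9, -2607.18]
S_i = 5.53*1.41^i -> [5.53, 7.8, 10.99, 15.5, 21.86]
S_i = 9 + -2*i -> [9, 7, 5, 3, 1]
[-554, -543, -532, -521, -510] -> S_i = -554 + 11*i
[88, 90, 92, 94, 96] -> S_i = 88 + 2*i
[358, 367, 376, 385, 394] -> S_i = 358 + 9*i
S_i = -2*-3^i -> [-2, 6, -18, 54, -162]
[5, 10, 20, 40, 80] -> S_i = 5*2^i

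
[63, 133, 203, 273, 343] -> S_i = 63 + 70*i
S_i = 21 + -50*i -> [21, -29, -79, -129, -179]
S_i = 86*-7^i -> [86, -602, 4214, -29498, 206486]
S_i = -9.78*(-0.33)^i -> [-9.78, 3.23, -1.07, 0.35, -0.12]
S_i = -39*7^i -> [-39, -273, -1911, -13377, -93639]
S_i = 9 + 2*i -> [9, 11, 13, 15, 17]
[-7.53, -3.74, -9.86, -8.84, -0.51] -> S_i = Random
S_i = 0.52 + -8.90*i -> [0.52, -8.38, -17.28, -26.18, -35.08]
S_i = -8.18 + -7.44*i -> [-8.18, -15.62, -23.06, -30.5, -37.94]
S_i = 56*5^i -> [56, 280, 1400, 7000, 35000]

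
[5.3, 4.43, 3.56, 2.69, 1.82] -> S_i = 5.30 + -0.87*i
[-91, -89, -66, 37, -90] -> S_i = Random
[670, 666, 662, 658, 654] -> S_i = 670 + -4*i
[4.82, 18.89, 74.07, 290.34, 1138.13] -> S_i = 4.82*3.92^i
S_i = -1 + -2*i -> [-1, -3, -5, -7, -9]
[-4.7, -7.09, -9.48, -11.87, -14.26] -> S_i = -4.70 + -2.39*i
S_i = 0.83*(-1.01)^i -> [0.83, -0.84, 0.85, -0.86, 0.86]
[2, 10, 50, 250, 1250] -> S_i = 2*5^i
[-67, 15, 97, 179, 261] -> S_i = -67 + 82*i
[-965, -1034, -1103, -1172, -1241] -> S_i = -965 + -69*i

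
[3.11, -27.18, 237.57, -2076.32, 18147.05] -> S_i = 3.11*(-8.74)^i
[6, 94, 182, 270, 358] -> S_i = 6 + 88*i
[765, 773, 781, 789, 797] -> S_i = 765 + 8*i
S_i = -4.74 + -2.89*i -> [-4.74, -7.63, -10.52, -13.41, -16.3]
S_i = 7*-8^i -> [7, -56, 448, -3584, 28672]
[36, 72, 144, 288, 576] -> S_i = 36*2^i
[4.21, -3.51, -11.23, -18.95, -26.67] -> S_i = 4.21 + -7.72*i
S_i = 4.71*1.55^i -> [4.71, 7.3, 11.32, 17.54, 27.19]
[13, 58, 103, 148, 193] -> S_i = 13 + 45*i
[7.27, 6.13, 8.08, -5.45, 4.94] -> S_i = Random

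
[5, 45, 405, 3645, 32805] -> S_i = 5*9^i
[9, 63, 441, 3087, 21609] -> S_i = 9*7^i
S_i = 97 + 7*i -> [97, 104, 111, 118, 125]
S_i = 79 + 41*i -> [79, 120, 161, 202, 243]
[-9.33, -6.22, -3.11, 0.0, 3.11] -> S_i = -9.33 + 3.11*i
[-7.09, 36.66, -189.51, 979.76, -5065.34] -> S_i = -7.09*(-5.17)^i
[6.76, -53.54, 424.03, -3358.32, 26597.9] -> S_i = 6.76*(-7.92)^i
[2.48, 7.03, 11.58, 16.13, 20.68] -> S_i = 2.48 + 4.55*i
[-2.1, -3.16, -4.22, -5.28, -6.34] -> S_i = -2.10 + -1.06*i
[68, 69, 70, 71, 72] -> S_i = 68 + 1*i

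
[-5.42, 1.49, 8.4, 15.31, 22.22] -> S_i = -5.42 + 6.91*i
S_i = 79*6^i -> [79, 474, 2844, 17064, 102384]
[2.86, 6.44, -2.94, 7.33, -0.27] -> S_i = Random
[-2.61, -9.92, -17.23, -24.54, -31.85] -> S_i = -2.61 + -7.31*i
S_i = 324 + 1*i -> [324, 325, 326, 327, 328]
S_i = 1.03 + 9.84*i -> [1.03, 10.87, 20.71, 30.55, 40.39]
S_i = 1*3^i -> [1, 3, 9, 27, 81]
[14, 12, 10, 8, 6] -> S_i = 14 + -2*i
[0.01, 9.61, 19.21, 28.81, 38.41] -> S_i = 0.01 + 9.60*i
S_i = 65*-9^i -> [65, -585, 5265, -47385, 426465]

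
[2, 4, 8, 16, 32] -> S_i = 2*2^i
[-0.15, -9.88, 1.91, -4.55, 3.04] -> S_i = Random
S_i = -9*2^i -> [-9, -18, -36, -72, -144]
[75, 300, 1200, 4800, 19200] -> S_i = 75*4^i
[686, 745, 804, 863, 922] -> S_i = 686 + 59*i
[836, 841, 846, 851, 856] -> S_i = 836 + 5*i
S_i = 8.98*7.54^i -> [8.98, 67.71, 510.53, 3849.38, 29024.3]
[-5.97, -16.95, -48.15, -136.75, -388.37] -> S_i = -5.97*2.84^i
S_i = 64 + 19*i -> [64, 83, 102, 121, 140]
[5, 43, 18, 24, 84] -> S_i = Random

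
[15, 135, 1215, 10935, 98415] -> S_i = 15*9^i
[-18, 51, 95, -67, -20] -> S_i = Random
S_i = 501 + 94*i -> [501, 595, 689, 783, 877]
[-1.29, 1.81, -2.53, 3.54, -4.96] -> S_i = -1.29*(-1.40)^i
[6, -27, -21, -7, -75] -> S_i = Random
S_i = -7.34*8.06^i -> [-7.34, -59.16, -476.83, -3843.27, -30976.78]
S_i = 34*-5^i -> [34, -170, 850, -4250, 21250]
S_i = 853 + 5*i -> [853, 858, 863, 868, 873]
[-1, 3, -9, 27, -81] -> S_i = -1*-3^i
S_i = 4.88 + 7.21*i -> [4.88, 12.09, 19.3, 26.51, 33.72]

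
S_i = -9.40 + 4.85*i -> [-9.4, -4.55, 0.3, 5.15, 10.0]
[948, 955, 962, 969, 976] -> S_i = 948 + 7*i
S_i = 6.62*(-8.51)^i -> [6.62, -56.34, 479.42, -4079.87, 34719.72]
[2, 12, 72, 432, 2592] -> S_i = 2*6^i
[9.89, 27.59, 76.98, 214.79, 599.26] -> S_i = 9.89*2.79^i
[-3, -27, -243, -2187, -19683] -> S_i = -3*9^i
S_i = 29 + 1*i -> [29, 30, 31, 32, 33]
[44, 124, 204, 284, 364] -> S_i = 44 + 80*i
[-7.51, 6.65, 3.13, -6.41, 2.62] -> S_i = Random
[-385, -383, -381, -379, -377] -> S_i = -385 + 2*i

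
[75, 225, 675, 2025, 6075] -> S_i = 75*3^i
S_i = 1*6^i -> [1, 6, 36, 216, 1296]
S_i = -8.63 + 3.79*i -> [-8.63, -4.84, -1.05, 2.74, 6.53]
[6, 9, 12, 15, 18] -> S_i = 6 + 3*i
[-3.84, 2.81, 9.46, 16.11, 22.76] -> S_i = -3.84 + 6.65*i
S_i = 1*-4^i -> [1, -4, 16, -64, 256]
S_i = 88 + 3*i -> [88, 91, 94, 97, 100]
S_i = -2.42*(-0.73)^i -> [-2.42, 1.77, -1.29, 0.94, -0.69]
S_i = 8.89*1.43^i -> [8.89, 12.71, 18.18, 26.0, 37.17]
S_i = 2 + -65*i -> [2, -63, -128, -193, -258]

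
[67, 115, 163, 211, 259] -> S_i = 67 + 48*i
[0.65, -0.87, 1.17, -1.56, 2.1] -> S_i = 0.65*(-1.34)^i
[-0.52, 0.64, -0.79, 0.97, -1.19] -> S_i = -0.52*(-1.23)^i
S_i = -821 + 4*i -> [-821, -817, -813, -809, -805]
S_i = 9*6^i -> [9, 54, 324, 1944, 11664]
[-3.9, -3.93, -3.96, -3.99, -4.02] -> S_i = -3.90 + -0.03*i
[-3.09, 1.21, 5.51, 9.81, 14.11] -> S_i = -3.09 + 4.30*i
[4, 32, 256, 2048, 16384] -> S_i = 4*8^i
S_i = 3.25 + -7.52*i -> [3.25, -4.27, -11.79, -19.31, -26.83]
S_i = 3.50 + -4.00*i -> [3.5, -0.5, -4.5, -8.5, -12.5]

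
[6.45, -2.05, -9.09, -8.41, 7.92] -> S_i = Random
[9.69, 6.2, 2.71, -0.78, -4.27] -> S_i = 9.69 + -3.49*i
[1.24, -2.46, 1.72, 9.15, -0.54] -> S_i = Random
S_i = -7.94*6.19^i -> [-7.94, -49.15, -304.23, -1883.18, -11656.9]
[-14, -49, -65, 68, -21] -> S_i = Random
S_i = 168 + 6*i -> [168, 174, 180, 186, 192]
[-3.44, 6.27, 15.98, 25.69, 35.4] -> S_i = -3.44 + 9.71*i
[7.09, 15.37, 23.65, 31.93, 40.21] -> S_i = 7.09 + 8.28*i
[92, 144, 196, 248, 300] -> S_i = 92 + 52*i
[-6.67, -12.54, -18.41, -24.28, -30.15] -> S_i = -6.67 + -5.87*i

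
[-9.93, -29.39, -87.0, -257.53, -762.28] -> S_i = -9.93*2.96^i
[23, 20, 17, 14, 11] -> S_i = 23 + -3*i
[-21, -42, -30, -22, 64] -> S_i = Random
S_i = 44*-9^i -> [44, -396, 3564, -32076, 288684]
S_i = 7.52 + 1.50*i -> [7.52, 9.02, 10.52, 12.02, 13.52]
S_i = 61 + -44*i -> [61, 17, -27, -71, -115]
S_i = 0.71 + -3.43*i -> [0.71, -2.72, -6.15, -9.58, -13.01]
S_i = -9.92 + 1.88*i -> [-9.92, -8.04, -6.16, -4.28, -2.4]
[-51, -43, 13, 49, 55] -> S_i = Random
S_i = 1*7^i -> [1, 7, 49, 343, 2401]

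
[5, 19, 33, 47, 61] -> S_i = 5 + 14*i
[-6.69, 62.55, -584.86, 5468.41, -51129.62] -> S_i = -6.69*(-9.35)^i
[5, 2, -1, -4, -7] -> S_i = 5 + -3*i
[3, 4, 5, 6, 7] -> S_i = 3 + 1*i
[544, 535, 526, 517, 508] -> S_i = 544 + -9*i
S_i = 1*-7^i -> [1, -7, 49, -343, 2401]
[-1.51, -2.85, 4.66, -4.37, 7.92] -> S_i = Random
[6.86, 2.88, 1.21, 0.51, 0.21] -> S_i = 6.86*0.42^i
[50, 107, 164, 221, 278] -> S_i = 50 + 57*i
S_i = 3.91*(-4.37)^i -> [3.91, -17.09, 74.67, -326.3, 1425.94]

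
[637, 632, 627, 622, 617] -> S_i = 637 + -5*i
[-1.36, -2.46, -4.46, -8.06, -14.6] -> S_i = -1.36*1.81^i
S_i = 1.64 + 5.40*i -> [1.64, 7.04, 12.44, 17.84, 23.24]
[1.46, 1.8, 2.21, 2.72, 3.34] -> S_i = 1.46*1.23^i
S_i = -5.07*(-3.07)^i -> [-5.07, 15.56, -47.78, 146.7, -450.36]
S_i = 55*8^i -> [55, 440, 3520, 28160, 225280]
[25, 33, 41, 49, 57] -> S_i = 25 + 8*i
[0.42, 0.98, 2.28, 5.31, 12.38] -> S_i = 0.42*2.33^i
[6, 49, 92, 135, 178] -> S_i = 6 + 43*i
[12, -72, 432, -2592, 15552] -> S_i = 12*-6^i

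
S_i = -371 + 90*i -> [-371, -281, -191, -101, -11]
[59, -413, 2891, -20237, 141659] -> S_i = 59*-7^i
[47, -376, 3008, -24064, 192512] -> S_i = 47*-8^i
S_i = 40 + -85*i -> [40, -45, -130, -215, -300]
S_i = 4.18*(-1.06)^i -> [4.18, -4.43, 4.7, -4.98, 5.28]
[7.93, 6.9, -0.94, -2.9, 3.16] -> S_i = Random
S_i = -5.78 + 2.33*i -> [-5.78, -3.45, -1.12, 1.21, 3.54]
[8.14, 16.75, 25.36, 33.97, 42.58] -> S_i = 8.14 + 8.61*i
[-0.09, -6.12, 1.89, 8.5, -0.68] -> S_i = Random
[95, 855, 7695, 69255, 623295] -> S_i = 95*9^i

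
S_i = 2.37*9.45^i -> [2.37, 22.4, 211.65, 2000.06, 18900.6]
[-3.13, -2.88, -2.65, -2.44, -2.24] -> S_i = -3.13*0.92^i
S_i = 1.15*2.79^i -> [1.15, 3.21, 8.95, 24.98, 69.68]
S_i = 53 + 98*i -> [53, 151, 249, 347, 445]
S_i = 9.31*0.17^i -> [9.31, 1.58, 0.27, 0.05, 0.01]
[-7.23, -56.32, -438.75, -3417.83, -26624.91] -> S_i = -7.23*7.79^i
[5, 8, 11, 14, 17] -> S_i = 5 + 3*i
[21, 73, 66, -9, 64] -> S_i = Random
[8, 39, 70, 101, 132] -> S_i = 8 + 31*i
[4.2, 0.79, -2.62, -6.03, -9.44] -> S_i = 4.20 + -3.41*i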